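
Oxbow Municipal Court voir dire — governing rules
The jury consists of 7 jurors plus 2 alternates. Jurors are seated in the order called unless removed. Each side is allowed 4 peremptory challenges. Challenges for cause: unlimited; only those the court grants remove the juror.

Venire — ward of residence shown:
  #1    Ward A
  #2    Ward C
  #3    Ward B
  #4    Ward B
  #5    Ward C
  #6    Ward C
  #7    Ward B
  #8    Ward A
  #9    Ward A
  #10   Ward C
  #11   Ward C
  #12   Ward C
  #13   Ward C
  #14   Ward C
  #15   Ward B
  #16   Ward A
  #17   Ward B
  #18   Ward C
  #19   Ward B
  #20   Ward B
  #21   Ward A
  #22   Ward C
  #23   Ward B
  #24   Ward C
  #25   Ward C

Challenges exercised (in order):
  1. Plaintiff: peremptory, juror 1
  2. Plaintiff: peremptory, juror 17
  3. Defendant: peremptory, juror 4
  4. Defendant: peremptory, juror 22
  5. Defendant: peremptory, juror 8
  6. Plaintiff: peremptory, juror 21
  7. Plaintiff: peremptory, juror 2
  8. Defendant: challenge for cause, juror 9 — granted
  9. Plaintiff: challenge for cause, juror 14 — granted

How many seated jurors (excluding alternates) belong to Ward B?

Removed: #1, #2, #4, #8, #9, #14, #17, #21, #22.
Seated jurors 1–7: #3, #5, #6, #7, #10, #11, #12 (alternates #13, #15 not counted).
Of those, in Ward B: #3, #7 → 2.

2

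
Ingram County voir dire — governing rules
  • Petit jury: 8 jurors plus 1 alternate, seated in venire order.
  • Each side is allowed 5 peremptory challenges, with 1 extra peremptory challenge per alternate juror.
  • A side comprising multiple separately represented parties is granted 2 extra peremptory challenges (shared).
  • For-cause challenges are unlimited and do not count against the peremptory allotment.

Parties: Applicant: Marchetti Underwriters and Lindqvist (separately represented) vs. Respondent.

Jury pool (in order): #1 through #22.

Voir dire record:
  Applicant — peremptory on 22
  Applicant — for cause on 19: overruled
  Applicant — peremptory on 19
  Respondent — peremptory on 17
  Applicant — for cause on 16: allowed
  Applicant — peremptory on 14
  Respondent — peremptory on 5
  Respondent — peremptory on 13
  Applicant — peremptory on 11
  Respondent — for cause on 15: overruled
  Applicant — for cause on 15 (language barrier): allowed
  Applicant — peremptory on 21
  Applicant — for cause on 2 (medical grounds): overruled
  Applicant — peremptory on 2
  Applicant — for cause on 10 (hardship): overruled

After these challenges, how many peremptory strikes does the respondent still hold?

Respondent allotment: 5 base + 1 × 1 alternate = 6.
Respondent peremptories used: #17, #5, #13 — 3 (the for-cause on #15 doesn't count).
Remaining: 6 − 3 = 3.

3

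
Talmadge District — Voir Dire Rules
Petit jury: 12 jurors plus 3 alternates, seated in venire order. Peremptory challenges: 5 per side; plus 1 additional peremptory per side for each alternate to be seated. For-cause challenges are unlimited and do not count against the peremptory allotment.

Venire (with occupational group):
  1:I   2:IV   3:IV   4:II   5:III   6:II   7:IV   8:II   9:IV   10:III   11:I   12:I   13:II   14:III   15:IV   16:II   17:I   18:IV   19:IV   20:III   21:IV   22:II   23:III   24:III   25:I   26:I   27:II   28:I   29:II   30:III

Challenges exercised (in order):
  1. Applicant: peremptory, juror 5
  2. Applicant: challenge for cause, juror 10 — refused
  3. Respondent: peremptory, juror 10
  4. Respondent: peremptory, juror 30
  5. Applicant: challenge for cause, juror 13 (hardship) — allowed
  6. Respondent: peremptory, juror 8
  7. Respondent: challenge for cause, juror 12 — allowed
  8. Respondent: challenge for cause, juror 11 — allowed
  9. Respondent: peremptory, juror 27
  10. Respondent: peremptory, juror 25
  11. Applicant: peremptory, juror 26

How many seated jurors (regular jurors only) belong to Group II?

Removed: #5, #8, #10, #11, #12, #13, #25, #26, #27, #30.
Seated jurors 1–12: #1, #2, #3, #4, #6, #7, #9, #14, #15, #16, #17, #18 (alternates #19, #20, #21 not counted).
Of those, in Group II: #4, #6, #16 → 3.

3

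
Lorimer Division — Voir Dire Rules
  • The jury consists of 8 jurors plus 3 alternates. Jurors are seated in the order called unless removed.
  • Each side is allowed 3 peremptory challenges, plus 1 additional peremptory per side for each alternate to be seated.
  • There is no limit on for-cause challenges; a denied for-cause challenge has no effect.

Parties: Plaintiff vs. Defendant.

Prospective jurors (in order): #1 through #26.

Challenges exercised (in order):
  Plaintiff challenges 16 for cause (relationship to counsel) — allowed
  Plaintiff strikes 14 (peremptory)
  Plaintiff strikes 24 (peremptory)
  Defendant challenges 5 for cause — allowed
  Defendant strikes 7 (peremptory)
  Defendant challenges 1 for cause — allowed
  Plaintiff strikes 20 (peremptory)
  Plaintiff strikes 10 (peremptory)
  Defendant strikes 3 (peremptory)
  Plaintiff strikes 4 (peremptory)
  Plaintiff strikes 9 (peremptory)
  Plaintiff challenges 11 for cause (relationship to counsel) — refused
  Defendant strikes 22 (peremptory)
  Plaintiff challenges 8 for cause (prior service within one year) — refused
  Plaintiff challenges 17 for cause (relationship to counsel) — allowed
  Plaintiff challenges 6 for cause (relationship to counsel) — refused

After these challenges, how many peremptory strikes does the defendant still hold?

3

Defendant allotment: 3 base + 1 × 3 alternates = 6.
Defendant peremptories used: #7, #3, #22 — 3 (for-cause on #5, #1 don't count).
Remaining: 6 − 3 = 3.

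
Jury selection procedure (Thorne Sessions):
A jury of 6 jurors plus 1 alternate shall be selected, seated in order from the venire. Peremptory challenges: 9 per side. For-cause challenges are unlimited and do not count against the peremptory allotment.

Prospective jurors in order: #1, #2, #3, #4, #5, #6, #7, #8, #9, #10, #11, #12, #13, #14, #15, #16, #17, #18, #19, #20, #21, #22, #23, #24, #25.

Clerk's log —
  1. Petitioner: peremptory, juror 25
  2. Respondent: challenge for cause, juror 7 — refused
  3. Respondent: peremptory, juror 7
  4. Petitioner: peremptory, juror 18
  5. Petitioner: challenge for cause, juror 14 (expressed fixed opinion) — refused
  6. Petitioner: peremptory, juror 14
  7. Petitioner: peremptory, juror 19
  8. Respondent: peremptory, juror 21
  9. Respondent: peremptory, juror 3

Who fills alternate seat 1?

Removed: #3, #7, #14, #18, #19, #21, #25.
Seating in order: seats 1–6 → #1, #2, #4, #5, #6, #8; alternates → #9.
So alternate 1 is #9.

9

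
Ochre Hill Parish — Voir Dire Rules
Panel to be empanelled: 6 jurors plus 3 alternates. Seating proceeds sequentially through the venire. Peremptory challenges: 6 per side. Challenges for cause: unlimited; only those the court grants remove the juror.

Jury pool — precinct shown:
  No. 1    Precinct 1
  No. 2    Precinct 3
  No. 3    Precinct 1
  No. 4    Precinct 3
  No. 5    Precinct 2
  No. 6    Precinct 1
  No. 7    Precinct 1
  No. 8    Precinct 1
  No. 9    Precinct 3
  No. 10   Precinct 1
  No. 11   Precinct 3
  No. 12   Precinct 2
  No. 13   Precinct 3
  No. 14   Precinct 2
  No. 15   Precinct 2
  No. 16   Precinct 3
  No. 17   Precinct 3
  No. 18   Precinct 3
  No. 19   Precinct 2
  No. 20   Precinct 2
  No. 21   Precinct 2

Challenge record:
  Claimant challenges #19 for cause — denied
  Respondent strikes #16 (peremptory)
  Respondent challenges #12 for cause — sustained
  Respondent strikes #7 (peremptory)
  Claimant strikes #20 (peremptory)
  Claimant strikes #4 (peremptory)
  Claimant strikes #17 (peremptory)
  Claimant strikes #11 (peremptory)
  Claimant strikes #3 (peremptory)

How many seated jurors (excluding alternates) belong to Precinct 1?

3

Removed: #3, #4, #7, #11, #12, #16, #17, #20.
Seated jurors 1–6: #1, #2, #5, #6, #8, #9 (alternates #10, #13, #14 not counted).
Of those, in Precinct 1: #1, #6, #8 → 3.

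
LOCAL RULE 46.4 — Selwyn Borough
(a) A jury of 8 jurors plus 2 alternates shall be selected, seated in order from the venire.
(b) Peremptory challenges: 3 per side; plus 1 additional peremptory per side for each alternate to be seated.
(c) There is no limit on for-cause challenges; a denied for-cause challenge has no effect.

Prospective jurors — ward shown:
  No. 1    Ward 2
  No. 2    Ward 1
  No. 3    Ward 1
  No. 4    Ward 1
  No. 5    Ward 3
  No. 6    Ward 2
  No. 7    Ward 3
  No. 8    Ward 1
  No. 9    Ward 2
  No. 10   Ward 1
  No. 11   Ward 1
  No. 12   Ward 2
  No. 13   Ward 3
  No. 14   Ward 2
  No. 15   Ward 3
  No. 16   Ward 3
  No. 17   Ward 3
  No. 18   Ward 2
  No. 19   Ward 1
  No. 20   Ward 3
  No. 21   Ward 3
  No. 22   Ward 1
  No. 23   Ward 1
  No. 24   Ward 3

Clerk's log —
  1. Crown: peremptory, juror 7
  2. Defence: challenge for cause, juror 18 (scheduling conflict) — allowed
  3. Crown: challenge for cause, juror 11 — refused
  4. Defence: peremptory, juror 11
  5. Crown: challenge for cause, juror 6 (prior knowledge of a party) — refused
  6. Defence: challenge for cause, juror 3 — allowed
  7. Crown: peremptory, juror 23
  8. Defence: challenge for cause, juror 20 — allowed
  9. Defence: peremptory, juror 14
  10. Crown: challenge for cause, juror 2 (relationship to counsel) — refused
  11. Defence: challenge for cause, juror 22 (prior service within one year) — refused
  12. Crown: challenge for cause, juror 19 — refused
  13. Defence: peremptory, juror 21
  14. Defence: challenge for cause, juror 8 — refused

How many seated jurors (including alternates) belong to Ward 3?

Removed: #3, #7, #11, #14, #18, #20, #21, #23.
Seated (10 incl. alternates): #1, #2, #4, #5, #6, #8, #9, #10, #12, #13.
Of those, in Ward 3: #5, #13 → 2.

2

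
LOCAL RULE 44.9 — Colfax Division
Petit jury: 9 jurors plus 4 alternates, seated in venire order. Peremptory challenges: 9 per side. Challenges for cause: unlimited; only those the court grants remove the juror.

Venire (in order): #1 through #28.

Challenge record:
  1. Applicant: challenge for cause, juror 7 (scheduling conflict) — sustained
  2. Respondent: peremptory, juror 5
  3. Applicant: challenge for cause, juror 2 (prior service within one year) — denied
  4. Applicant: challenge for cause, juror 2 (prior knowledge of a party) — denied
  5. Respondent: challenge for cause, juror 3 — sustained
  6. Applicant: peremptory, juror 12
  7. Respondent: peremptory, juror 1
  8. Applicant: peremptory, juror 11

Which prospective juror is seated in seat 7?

Removed: #1, #3, #5, #7, #11, #12. (#2 stays — for-cause denied.)
Seating in order: seats 1–9 → #2, #4, #6, #8, #9, #10, #13, #14, #15; alternates → #16, #17, #18, #19.
So seat 7 is #13.

13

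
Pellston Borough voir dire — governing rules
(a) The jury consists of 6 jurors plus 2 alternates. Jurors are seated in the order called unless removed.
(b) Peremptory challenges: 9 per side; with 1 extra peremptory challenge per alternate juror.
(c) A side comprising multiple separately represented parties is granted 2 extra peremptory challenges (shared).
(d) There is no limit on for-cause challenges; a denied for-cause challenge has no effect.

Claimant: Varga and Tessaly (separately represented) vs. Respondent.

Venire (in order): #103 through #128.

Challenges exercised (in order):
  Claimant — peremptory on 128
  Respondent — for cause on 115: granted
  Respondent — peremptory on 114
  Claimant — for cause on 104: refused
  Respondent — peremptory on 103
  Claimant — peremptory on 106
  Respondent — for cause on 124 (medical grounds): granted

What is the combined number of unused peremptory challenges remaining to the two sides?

Claimant allotment: 9 base + 1 × 2 alternates + 2 multi-party = 13. Respondent allotment: 9 base + 1 × 2 alternates = 11.
Claimant peremptories used: #128, #106 — 2 (the for-cause on #104 doesn't count).
Respondent peremptories used: #114, #103 — 2 (for-cause on #115, #124 don't count).
Remaining: (13 − 2) + (11 − 2) = 20.

20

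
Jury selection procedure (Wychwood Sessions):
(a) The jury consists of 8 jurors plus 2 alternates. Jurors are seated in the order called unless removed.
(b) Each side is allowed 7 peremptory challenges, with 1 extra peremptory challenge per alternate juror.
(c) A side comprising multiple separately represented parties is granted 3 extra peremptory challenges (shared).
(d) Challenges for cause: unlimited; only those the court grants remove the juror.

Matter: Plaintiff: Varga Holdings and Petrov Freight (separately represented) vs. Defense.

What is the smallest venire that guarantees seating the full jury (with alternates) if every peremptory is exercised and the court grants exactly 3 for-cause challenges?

34

Seats to fill: 8 + 2 alternates = 10.
Peremptories — Plaintiff: 7 + 1×2 + 3 = 12; Defense: 7 + 1×2 = 9; total 21.
For-cause removals: 3.
Minimum venire: 10 + 21 + 3 = 34.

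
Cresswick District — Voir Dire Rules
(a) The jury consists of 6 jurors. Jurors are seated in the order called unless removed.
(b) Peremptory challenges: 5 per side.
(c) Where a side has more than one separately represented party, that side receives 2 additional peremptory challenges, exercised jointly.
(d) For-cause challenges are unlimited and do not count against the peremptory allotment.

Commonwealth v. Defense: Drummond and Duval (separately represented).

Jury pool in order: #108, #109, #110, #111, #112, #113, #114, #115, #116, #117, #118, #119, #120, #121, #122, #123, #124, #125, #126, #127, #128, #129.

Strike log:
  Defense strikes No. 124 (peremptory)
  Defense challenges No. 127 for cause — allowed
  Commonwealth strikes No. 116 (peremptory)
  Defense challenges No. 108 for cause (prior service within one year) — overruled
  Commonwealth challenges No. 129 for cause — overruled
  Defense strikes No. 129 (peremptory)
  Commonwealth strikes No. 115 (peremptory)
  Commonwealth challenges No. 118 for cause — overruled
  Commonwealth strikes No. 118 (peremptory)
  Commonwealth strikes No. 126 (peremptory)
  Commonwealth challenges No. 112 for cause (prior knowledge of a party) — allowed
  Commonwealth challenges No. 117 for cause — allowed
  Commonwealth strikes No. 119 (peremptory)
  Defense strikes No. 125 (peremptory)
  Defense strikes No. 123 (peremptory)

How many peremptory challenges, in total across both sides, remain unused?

3

Commonwealth allotment: 5. Defense allotment: 5 base + 2 multi-party = 7.
Commonwealth peremptories used: #116, #115, #118, #126, #119 — 5 (for-cause on #129, #118, #112, #117 don't count).
Defense peremptories used: #124, #129, #125, #123 — 4 (for-cause on #127, #108 don't count).
Remaining: (5 − 5) + (7 − 4) = 3.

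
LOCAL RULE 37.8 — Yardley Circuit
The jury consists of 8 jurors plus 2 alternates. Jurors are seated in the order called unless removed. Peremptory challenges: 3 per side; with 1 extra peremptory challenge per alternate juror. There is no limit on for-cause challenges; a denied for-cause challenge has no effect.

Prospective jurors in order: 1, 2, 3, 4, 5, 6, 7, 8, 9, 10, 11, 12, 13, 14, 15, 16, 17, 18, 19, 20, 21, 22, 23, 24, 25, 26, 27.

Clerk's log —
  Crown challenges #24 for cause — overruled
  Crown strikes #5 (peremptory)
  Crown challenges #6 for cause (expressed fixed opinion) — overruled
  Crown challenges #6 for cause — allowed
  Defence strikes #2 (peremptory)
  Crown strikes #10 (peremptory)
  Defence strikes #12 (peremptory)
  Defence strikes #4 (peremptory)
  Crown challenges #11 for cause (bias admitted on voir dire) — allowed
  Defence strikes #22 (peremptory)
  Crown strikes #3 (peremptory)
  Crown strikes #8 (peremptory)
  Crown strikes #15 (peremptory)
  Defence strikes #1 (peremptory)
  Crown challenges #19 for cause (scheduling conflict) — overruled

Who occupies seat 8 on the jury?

19

Removed: #1, #2, #3, #4, #5, #6, #8, #10, #11, #12, #15, #22. (#19, #24 stay — for-cause denied.)
Seating in order: seats 1–8 → #7, #9, #13, #14, #16, #17, #18, #19; alternates → #20, #21.
So seat 8 is #19.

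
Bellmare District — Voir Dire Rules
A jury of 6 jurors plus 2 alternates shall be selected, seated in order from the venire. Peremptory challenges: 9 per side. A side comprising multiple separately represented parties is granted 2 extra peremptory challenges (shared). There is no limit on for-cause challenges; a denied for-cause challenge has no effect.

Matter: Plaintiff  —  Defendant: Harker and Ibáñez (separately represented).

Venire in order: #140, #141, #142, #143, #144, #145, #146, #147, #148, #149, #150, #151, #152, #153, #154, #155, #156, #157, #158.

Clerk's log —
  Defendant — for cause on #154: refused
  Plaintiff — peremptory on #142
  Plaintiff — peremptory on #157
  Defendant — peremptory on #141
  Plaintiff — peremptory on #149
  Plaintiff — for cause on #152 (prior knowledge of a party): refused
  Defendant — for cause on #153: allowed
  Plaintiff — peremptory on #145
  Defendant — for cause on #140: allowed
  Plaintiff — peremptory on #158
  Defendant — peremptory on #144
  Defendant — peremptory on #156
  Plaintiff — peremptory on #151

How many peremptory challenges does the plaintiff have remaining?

3

Plaintiff allotment: 9.
Plaintiff peremptories used: #142, #157, #149, #145, #158, #151 — 6 (the for-cause on #152 doesn't count).
Remaining: 9 − 6 = 3.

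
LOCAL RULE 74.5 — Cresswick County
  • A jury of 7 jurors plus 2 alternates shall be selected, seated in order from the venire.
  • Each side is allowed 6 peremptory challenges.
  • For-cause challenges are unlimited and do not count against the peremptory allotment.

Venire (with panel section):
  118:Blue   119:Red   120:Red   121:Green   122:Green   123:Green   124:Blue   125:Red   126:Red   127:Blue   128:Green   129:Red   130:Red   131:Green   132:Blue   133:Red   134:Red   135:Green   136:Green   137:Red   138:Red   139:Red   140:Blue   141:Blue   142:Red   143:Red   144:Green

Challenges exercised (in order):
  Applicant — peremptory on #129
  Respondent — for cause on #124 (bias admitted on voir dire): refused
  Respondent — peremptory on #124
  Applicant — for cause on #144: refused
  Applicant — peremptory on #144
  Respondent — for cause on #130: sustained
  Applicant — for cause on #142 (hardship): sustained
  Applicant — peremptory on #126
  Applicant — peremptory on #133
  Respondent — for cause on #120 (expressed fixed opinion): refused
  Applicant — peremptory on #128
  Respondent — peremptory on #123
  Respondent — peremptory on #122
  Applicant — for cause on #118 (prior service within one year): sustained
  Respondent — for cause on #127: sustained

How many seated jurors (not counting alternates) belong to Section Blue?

1

Removed: #118, #122, #123, #124, #126, #127, #128, #129, #130, #133, #142, #144.
Seated jurors 1–7: #119, #120, #121, #125, #131, #132, #134 (alternates #135, #136 not counted).
Of those, in Section Blue: #132 → 1.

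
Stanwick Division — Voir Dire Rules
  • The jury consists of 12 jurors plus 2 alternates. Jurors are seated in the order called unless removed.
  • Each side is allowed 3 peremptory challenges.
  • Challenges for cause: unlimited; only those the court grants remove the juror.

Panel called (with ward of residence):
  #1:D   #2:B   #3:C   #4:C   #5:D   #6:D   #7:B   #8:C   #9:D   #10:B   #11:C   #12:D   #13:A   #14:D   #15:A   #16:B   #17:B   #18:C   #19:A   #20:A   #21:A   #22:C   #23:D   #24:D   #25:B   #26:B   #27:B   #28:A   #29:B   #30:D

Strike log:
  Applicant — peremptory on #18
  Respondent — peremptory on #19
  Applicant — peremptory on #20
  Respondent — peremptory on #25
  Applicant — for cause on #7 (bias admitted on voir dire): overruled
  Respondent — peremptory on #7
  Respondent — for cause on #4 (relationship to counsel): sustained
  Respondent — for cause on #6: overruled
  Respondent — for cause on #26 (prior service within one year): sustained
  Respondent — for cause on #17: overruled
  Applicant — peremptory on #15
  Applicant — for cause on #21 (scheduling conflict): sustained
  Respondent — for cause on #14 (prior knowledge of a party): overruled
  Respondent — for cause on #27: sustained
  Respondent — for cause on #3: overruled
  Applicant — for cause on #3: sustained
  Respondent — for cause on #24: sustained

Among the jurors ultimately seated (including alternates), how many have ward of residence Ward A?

1

Removed: #3, #4, #7, #15, #18, #19, #20, #21, #24, #25, #26, #27.
Seated (14 incl. alternates): #1, #2, #5, #6, #8, #9, #10, #11, #12, #13, #14, #16, #17, #22.
Of those, in Ward A: #13 → 1.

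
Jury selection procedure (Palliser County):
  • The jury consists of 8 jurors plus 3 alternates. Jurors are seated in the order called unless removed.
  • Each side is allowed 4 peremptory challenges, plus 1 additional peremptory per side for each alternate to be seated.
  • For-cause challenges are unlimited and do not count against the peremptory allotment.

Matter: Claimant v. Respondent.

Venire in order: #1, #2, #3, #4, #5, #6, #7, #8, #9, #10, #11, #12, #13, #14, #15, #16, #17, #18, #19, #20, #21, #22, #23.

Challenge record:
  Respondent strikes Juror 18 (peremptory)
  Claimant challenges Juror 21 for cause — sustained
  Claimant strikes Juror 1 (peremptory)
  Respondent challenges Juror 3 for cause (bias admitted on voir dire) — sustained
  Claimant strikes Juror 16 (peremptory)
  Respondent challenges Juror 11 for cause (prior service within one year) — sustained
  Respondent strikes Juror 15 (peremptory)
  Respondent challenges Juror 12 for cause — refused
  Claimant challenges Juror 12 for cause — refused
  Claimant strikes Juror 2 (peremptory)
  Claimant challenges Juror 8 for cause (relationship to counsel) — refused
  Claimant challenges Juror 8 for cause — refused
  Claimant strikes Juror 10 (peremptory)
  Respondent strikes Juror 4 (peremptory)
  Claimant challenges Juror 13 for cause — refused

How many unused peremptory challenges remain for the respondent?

Respondent allotment: 4 base + 1 × 3 alternates = 7.
Respondent peremptories used: #18, #15, #4 — 3 (for-cause on #3, #11, #12 don't count).
Remaining: 7 − 3 = 4.

4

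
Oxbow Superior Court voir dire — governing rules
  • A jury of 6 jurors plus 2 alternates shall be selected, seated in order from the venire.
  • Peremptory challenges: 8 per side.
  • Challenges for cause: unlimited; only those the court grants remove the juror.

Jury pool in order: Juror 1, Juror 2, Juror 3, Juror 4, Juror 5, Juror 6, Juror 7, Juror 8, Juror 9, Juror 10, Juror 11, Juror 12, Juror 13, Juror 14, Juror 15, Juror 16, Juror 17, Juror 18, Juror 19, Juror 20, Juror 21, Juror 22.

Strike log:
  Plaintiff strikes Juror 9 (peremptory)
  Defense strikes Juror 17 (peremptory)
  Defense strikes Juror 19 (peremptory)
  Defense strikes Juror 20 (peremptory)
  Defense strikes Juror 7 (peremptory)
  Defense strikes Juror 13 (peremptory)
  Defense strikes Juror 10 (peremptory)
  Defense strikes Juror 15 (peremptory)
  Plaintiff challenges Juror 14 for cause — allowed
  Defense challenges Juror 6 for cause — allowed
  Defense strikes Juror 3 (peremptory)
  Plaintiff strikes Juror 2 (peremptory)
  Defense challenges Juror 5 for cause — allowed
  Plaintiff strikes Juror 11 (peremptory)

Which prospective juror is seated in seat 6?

Removed: #2, #3, #5, #6, #7, #9, #10, #11, #13, #14, #15, #17, #19, #20.
Seating in order: seats 1–6 → #1, #4, #8, #12, #16, #18; alternates → #21, #22.
So seat 6 is #18.

18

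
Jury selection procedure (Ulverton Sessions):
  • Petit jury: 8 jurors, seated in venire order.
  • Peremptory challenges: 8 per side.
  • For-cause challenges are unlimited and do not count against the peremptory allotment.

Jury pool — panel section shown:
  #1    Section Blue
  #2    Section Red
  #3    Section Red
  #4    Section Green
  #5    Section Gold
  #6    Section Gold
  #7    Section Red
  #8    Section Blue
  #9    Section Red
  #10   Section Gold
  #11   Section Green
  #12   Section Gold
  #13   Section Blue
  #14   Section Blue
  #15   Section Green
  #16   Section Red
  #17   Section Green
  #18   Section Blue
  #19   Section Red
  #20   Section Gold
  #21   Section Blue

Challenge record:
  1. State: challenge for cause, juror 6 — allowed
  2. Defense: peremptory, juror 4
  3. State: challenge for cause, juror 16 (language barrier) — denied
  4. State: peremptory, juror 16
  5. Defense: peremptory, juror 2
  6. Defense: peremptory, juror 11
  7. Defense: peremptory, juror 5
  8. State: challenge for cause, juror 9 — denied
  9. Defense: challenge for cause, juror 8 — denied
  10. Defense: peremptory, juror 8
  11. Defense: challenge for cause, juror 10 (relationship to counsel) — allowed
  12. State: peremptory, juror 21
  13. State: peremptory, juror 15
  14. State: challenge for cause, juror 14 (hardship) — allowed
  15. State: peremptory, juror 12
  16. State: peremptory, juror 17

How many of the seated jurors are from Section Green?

0

Removed: #2, #4, #5, #6, #8, #10, #11, #12, #14, #15, #16, #17, #21.
Seated jurors 1–8: #1, #3, #7, #9, #13, #18, #19, #20.
None of those are in Section Green → 0.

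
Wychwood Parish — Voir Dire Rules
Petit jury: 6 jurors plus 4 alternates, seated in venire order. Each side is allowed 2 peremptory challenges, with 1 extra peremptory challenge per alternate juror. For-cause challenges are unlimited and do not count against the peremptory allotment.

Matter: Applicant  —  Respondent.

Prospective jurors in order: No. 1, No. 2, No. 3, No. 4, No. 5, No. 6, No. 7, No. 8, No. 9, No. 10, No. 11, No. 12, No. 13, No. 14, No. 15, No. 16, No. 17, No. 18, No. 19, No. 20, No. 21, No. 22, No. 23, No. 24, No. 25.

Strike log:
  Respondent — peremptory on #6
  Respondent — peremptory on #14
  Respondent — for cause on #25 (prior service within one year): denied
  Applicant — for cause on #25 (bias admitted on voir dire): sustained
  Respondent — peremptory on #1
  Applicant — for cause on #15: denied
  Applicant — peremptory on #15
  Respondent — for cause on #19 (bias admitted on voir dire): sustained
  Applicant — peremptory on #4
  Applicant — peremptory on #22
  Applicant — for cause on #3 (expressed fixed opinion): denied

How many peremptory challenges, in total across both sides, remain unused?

6

Applicant allotment: 2 base + 1 × 4 alternates = 6. Respondent allotment: 2 base + 1 × 4 alternates = 6.
Applicant peremptories used: #15, #4, #22 — 3 (for-cause on #25, #15, #3 don't count).
Respondent peremptories used: #6, #14, #1 — 3 (for-cause on #25, #19 don't count).
Remaining: (6 − 3) + (6 − 3) = 6.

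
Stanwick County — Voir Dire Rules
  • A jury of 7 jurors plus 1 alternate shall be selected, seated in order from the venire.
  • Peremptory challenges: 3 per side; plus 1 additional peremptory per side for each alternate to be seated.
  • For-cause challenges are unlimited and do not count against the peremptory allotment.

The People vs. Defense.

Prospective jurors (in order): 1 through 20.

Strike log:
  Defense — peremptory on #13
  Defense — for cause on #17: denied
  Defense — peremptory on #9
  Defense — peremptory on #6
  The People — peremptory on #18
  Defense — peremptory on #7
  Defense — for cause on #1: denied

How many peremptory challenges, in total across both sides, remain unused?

The People allotment: 3 base + 1 × 1 alternate = 4. Defense allotment: 3 base + 1 × 1 alternate = 4.
The People peremptories used: #18 — 1.
Defense peremptories used: #13, #9, #6, #7 — 4 (for-cause on #17, #1 don't count).
Remaining: (4 − 1) + (4 − 4) = 3.

3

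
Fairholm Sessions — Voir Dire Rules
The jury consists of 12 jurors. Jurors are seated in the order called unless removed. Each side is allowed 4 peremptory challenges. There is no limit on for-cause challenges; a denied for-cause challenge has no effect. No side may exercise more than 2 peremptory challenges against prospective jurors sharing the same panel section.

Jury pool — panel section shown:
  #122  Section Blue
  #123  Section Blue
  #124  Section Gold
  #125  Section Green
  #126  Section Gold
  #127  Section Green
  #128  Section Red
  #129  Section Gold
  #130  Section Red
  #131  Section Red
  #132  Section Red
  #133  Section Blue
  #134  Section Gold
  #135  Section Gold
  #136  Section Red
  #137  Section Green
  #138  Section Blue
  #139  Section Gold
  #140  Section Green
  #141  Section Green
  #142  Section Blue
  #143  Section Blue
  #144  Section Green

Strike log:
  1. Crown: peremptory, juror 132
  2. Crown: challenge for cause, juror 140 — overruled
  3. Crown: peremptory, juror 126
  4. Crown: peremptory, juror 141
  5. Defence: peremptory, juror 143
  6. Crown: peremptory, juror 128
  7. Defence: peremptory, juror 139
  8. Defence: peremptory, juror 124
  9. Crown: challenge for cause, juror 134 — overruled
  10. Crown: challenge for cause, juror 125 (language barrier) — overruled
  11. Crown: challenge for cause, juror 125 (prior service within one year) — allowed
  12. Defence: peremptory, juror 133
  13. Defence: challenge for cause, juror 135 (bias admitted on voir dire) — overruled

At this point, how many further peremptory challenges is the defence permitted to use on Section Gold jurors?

0

Defence peremptories so far: #143, #139, #124, #133 — 4 of 4 used, 0 left overall.
Against Section Gold: #139, #124 — 2 used; per-section cap 2 leaves 0.
Binding limit: min(0, 0) = 0.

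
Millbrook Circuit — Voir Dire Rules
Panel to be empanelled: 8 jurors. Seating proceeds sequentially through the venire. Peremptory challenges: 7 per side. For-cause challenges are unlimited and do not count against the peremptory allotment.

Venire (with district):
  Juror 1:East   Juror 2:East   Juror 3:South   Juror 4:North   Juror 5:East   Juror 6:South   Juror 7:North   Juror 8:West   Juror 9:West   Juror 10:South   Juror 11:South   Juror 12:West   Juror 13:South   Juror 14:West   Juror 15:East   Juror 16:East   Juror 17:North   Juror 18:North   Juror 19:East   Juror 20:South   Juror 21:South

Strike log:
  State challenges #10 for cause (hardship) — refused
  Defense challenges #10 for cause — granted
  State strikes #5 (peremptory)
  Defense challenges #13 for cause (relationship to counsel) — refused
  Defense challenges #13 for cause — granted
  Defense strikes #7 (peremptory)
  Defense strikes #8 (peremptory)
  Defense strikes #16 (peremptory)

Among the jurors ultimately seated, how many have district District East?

Removed: #5, #7, #8, #10, #13, #16.
Seated jurors 1–8: #1, #2, #3, #4, #6, #9, #11, #12.
Of those, in District East: #1, #2 → 2.

2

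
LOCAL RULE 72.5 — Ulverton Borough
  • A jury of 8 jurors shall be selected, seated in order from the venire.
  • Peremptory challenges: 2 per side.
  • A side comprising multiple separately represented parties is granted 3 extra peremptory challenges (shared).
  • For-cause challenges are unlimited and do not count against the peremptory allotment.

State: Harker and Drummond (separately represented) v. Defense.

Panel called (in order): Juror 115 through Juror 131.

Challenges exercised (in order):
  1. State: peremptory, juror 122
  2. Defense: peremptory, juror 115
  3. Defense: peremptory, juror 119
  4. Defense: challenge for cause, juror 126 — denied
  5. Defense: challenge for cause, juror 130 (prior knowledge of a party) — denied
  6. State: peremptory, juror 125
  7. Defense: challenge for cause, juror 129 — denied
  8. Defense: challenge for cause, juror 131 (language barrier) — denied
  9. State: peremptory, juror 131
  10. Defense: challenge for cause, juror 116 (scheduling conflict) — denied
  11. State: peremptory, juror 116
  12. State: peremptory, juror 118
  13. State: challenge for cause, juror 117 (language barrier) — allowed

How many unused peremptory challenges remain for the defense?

0

Defense allotment: 2.
Defense peremptories used: #115, #119 — 2 (for-cause on #126, #130, #129, #131, #116 don't count).
Remaining: 2 − 2 = 0.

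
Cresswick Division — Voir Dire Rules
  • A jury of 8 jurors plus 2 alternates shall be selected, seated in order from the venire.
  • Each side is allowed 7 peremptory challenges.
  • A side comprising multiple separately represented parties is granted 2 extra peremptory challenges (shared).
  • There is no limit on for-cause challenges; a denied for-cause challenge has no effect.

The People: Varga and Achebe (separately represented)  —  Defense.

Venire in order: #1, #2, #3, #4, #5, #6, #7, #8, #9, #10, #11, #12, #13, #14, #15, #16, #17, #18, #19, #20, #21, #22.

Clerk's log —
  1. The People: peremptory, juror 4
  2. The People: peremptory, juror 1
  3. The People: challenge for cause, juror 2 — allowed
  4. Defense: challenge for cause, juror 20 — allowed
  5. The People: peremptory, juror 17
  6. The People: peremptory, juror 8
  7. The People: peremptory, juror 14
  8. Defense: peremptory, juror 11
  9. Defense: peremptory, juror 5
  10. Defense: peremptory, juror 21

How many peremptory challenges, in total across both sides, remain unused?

8

The People allotment: 7 base + 2 multi-party = 9. Defense allotment: 7.
The People peremptories used: #4, #1, #17, #8, #14 — 5 (the for-cause on #2 doesn't count).
Defense peremptories used: #11, #5, #21 — 3 (the for-cause on #20 doesn't count).
Remaining: (9 − 5) + (7 − 3) = 8.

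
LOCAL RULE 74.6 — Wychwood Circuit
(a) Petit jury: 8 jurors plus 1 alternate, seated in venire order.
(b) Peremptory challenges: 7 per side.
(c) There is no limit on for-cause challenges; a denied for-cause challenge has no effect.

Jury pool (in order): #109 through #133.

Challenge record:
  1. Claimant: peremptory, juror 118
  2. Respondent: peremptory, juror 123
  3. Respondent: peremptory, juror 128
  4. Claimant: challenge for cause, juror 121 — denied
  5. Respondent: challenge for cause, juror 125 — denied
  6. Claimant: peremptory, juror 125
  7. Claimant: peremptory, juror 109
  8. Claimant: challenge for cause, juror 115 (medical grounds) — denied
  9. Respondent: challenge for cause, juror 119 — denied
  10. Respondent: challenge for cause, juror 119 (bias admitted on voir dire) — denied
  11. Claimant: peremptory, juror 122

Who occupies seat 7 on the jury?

Removed: #109, #118, #122, #123, #125, #128. (#115, #119, #121 stay — for-cause denied.)
Filling seats in venire order through position 7: #110, #111, #112, #113, #114, #115, #116.
So seat 7 is #116.

116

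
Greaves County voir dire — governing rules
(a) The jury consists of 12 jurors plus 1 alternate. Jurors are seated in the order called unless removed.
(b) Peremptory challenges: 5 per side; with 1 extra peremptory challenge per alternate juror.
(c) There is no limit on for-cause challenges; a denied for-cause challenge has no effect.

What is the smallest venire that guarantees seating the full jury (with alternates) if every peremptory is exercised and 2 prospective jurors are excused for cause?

27

Seats to fill: 12 + 1 alternates = 13.
Peremptories: 5 + 1×1 = 6 per side × 2 sides = 12.
For-cause removals: 2.
Minimum venire: 13 + 12 + 2 = 27.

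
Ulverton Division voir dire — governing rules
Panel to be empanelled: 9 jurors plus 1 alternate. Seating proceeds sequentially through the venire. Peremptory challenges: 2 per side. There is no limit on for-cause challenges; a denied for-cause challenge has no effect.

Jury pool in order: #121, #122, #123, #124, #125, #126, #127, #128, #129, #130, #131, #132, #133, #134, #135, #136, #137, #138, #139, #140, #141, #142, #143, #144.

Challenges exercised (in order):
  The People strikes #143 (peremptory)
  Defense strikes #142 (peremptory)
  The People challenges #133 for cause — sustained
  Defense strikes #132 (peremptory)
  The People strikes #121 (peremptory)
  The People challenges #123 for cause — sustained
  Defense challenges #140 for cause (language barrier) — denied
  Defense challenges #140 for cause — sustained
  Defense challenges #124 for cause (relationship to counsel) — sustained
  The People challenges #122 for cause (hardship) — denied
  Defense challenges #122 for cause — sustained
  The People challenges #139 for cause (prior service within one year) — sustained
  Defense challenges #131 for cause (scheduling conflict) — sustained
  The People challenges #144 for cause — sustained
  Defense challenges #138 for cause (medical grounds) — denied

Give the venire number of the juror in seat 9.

136

Removed: #121, #122, #123, #124, #131, #132, #133, #139, #140, #142, #143, #144. (#138 stays — for-cause denied.)
Filling seats in venire order through position 9: #125, #126, #127, #128, #129, #130, #134, #135, #136.
So seat 9 is #136.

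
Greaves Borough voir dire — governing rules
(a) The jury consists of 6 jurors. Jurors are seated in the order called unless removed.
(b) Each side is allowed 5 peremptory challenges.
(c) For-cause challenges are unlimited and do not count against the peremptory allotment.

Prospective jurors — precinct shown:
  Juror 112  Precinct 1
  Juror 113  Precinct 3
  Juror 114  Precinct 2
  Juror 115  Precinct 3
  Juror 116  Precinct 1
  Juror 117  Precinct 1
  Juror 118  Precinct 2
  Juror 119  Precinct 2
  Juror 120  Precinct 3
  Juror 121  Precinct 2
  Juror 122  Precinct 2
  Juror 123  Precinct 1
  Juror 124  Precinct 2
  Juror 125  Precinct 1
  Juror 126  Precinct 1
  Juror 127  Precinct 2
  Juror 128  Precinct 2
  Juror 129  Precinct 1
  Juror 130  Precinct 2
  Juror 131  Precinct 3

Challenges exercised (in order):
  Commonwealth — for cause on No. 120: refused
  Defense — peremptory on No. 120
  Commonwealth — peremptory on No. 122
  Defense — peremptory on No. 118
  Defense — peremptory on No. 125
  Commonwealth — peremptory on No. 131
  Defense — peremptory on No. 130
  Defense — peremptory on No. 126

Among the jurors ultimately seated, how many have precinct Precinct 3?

2

Removed: #118, #120, #122, #125, #126, #130, #131.
Seated jurors 1–6: #112, #113, #114, #115, #116, #117.
Of those, in Precinct 3: #113, #115 → 2.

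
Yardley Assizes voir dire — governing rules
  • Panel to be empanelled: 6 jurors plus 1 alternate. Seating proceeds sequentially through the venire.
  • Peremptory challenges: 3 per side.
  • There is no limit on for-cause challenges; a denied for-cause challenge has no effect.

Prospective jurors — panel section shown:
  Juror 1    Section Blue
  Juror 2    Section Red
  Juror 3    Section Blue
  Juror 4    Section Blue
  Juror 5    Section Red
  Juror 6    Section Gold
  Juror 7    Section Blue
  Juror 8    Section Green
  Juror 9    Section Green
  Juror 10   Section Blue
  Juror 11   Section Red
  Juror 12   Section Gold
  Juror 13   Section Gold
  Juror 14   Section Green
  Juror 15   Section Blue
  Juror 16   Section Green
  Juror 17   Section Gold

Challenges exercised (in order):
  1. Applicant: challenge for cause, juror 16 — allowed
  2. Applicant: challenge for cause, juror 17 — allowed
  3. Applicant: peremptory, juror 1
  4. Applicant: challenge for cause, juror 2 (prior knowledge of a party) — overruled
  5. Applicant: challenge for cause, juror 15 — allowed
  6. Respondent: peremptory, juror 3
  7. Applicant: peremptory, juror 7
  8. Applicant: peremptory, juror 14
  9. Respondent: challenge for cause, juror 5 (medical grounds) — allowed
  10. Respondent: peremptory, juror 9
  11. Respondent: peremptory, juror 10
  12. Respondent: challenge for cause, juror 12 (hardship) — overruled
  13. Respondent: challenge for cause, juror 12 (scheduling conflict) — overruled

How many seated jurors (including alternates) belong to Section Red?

2

Removed: #1, #3, #5, #7, #9, #10, #14, #15, #16, #17.
Seated (7 incl. alternates): #2, #4, #6, #8, #11, #12, #13.
Of those, in Section Red: #2, #11 → 2.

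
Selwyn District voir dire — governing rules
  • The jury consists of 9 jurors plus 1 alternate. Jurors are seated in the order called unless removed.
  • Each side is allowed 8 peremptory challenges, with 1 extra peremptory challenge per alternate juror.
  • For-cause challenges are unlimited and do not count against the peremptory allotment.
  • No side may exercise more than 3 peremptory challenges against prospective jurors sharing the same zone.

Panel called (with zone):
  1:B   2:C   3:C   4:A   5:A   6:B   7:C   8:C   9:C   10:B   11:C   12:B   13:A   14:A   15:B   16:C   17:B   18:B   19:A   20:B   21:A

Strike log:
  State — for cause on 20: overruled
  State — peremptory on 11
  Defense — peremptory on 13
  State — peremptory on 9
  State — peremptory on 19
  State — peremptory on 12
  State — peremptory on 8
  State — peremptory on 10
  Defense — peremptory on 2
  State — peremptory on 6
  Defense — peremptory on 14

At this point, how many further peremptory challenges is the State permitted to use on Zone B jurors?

State peremptories so far: #11, #9, #19, #12, #8, #10, #6 — 7 of 9 used, 2 left overall.
Against Zone B: #12, #10, #6 — 3 used; per-zone cap 3 leaves 0.
Binding limit: min(2, 0) = 0.

0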